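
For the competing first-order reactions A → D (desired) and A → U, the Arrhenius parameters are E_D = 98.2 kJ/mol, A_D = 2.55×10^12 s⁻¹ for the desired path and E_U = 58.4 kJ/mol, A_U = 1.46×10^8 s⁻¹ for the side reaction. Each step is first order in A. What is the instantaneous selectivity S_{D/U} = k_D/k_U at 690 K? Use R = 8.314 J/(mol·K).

16.9

Since both paths have the same order in A, the concentration cancels and S_{D/U} = k_D/k_U = (A_D/A_U)·exp[(E_U−E_D)/(RT)].
(E_U−E_D)/(RT) = (58.4−98.2)×10³/(8.314×690) = -39800/5737 = -6.938.
k_D/k_U = (2.55×10^12/1.46×10^8)·exp(-6.938) = 17466 × 9.704×10^-4 = 16.9.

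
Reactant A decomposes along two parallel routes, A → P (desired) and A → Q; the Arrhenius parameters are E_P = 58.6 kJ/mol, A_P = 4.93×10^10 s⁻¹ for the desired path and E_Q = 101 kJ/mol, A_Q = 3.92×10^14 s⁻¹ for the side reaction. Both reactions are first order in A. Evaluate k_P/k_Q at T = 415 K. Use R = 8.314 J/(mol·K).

Since both paths have the same order in A, the concentration cancels and S_{P/Q} = k_P/k_Q = (A_P/A_Q)·exp[(E_Q−E_P)/(RT)].
(E_Q−E_P)/(RT) = (101−58.6)×10³/(8.314×415) = 42400/3450 = 12.29.
k_P/k_Q = (4.93×10^10/3.92×10^14)·exp(12.29) = 1.258×10^-4 × 2.172×10^5 = 27.3.
Since E_P < E_Q, lowering the temperature improves selectivity toward P.

27.3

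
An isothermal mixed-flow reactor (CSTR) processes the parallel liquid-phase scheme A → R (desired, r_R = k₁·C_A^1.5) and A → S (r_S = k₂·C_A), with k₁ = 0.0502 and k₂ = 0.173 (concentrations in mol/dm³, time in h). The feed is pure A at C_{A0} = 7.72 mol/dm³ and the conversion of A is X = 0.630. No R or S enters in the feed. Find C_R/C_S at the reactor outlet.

Exit C_A = C_{A0}(1−X) = 7.72×0.370 = 2.856 mol/dm³.
A CSTR operates uniformly at the exit composition, giving r_R = 0.2423 and r_S = 0.4942 (each k·C_A^n at C_A = 2.856).
Overall selectivity = C_R/C_S = r_Rτ/(r_Sτ) = r_R/r_S = 0.490.

0.490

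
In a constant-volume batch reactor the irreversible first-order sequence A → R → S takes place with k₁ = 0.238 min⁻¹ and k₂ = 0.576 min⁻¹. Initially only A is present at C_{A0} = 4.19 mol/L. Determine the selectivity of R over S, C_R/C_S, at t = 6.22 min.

The intermediate concentration in a first-order A→B→C sequence is C_R = k₁C_{A0}(e^(−k₁t) − e^(−k₂t))/(k₂−k₁).
e^(−k₁t) = e^(−0.238×6.22) = e^(−1.480) = 0.2276; e^(−k₂t) = e^(−3.583) = 0.02780.
C_R = 0.238×4.19/(0.576−0.238) × (0.2276−0.02780) = 2.950×0.1998 = 0.5894 mol/L.
C_A = C_{A0}e^(−k₁t) = 0.9535 mol/L, so C_S = C_{A0}−C_A−C_R = 2.647 mol/L; C_R/C_S = 0.223.

0.223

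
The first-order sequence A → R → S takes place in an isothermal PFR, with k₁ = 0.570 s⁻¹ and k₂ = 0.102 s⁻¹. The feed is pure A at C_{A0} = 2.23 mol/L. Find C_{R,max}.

At the optimum, C_{R,max}/C_{A0} = (k₁/k₂)^[k₂/(k₂−k₁)].
= (0.570/0.102)^(0.102/(0.102−0.570)) = (5.588)^(-0.2179) = 0.6873.
C_{R,max} = 0.6873×2.23 = 1.53 mol/L.

1.53 mol/L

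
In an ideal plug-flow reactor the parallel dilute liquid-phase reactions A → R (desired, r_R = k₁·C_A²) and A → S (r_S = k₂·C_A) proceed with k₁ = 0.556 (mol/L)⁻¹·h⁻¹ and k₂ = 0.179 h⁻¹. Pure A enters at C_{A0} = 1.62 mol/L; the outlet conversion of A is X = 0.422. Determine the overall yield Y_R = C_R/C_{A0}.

C_A = C_{A0}(1−X) = 0.9364 mol/L.
Along a PFR/batch, dC_S/dC_A = −r_S/(r_R+r_S) = −k₂/(k₂+k₁·C_A).
Integrating from C_{A0} to C_A: C_S = (0.179/0.556)·ln[(0.179+0.556·1.62)/(0.179+0.556·0.936)] = 0.3219·ln(1.080/0.6996) = 0.1397 mol/L.
Then C_R = (C_{A0}−C_A) − C_S = 0.6836 − 0.1397 = 0.5439 mol/L.
Y_R = C_R/C_{A0} = 0.5439/1.62 = 0.336.

0.336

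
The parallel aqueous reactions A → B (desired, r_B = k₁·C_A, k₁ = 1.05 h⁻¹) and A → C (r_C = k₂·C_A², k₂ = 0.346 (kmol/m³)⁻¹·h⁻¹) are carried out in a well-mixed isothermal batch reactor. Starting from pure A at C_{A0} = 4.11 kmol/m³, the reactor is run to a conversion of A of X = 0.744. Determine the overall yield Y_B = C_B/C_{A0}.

0.412

C_A = C_{A0}(1−X) = 1.052 kmol/m³.
Along a PFR/batch, dC_B/dC_A = −r_B/(r_B+r_C) = −k₁/(k₁+k₂·C_A).
Integrating from C_{A0} to C_A: C_B = (1.05/0.346)·ln[(1.05+0.346·4.11)/(1.05+0.346·1.05)] = 3.035·ln(2.472/1.414) = 1.695 kmol/m³.
Y_B = C_B/C_{A0} = 1.695/4.11 = 0.412.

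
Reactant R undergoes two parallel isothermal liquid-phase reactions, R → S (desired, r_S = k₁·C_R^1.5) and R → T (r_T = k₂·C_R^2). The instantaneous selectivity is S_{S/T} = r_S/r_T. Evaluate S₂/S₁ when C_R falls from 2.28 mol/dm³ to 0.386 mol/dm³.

2.43

S_{S/T} = (k₁/k₂)·C_R^-0.5, so S₂/S₁ = (C_{R,2}/C_{R,1})^-0.5.
= (0.386/2.28)^(-0.5) = (0.1693)^(-0.5) = 2.43.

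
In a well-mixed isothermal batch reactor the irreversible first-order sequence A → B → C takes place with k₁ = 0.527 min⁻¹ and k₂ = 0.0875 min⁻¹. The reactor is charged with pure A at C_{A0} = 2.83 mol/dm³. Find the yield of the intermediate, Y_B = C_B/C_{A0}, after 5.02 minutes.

0.688

Solving the coupled first-order balances gives C_B(t) = [k₁/(k₂−k₁)]·C_{A0}·(e^(−k₁t) − e^(−k₂t)).
e^(−k₁t) = e^(−0.527×5.02) = e^(−2.646) = 0.07097; e^(−k₂t) = e^(−0.4392) = 0.6445.
C_B = 0.527×2.83/(0.0875−0.527) × (0.07097−0.6445) = (-3.393)×(-0.5736) = 1.946 mol/dm³.
Y_B = C_B/C_{A0} = 1.946/2.83 = 0.688.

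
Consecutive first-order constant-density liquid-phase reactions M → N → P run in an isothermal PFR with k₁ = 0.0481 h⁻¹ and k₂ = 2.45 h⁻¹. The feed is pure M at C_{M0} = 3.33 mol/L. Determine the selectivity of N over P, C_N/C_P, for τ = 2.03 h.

0.240

The intermediate concentration in a first-order A→B→C sequence is C_N = k₁C_{M0}(e^(−k₁τ) − e^(−k₂τ))/(k₂−k₁).
e^(−k₁τ) = e^(−0.0481×2.03) = e^(−0.09764) = 0.9070; e^(−k₂τ) = e^(−4.973) = 0.006919.
C_N = 0.0481×3.33/(2.45−0.0481) × (0.9070−0.006919) = 0.06669×0.9001 = 0.06002 mol/L.
C_M = C_{M0}e^(−k₁τ) = 3.020 mol/L, so C_P = C_{M0}−C_M−C_N = 0.2498 mol/L; C_N/C_P = 0.240.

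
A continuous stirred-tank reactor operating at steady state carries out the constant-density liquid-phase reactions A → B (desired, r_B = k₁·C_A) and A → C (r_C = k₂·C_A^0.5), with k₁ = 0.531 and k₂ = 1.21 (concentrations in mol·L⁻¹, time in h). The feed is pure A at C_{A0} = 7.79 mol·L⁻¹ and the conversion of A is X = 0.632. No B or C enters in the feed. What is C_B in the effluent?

Exit C_A = C_{A0}(1−X) = 7.79×0.368 = 2.867 mol·L⁻¹.
In a CSTR the entire volume is at exit conditions, so r_B = 0.531×2.867 = 1.522 and r_C = 1.21×2.867^0.5 = 2.049.
Fraction of consumed A going to B: r_B/(r_B+r_C) = 0.4263.
C_B = 0.4263·C_{A0}·X = 0.4263×7.79×0.632 = 2.10 mol·L⁻¹.

2.10 mol·L⁻¹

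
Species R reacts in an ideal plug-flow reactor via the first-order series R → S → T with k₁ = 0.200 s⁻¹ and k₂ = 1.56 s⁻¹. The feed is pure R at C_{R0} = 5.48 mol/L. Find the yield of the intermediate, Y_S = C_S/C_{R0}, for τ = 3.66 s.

Solving the coupled first-order balances gives C_S(τ) = [k₁/(k₂−k₁)]·C_{R0}·(e^(−k₁τ) − e^(−k₂τ)).
e^(−k₁τ) = e^(−0.200×3.66) = e^(−0.7320) = 0.4809; e^(−k₂τ) = e^(−5.710) = 0.003314.
C_S = 0.200×5.48/(1.56−0.200) × (0.4809−0.003314) = 0.8059×0.4776 = 0.3849 mol/L.
Y_S = C_S/C_{R0} = 0.3849/5.48 = 0.0702.

0.0702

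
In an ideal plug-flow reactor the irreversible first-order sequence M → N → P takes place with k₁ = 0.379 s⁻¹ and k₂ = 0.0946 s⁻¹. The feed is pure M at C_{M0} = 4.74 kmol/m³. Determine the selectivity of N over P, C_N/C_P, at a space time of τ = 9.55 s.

Solving the coupled first-order balances gives C_N(τ) = [k₁/(k₂−k₁)]·C_{M0}·(e^(−k₁τ) − e^(−k₂τ)).
e^(−k₁τ) = e^(−0.379×9.55) = e^(−3.619) = 0.02680; e^(−k₂τ) = e^(−0.9034) = 0.4052.
C_N = 0.379×4.74/(0.0946−0.379) × (0.02680−0.4052) = (-6.317)×(-0.3784) = 2.390 kmol/m³.
C_M = C_{M0}e^(−k₁τ) = 0.1270 kmol/m³, so C_P = C_{M0}−C_M−C_N = 2.223 kmol/m³; C_N/C_P = 1.08.

1.08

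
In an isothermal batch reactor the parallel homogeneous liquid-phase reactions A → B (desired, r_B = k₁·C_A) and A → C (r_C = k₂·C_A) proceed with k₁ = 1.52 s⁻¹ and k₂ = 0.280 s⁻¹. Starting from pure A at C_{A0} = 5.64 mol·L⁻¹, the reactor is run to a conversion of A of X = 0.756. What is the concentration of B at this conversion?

3.60 mol·L⁻¹

C_A = C_{A0}(1−X) = 1.376 mol·L⁻¹.
Both paths are first order in A, so the instantaneous fraction to B is constant: dC_B/d(−C_A) = k₁/(k₁+k₂) = 0.8444.
C_B = 0.8444·(C_{A0}−C_A) = 0.8444×4.264 = 3.60 mol·L⁻¹.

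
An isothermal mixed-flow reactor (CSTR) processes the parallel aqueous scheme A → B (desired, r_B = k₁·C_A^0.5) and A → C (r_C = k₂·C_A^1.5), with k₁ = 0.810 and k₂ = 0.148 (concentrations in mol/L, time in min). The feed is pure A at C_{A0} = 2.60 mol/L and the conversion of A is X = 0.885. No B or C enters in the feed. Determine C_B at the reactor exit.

2.18 mol/L

Exit C_A = C_{A0}(1−X) = 2.60×0.115 = 0.2990 mol/L.
Rates in a CSTR are evaluated at the outlet concentration: r_B = 0.810×0.2990^0.5 = 0.4429, r_C = 0.148×0.2990^1.5 = 0.02420.
Fraction of consumed A going to B: r_B/(r_B+r_C) = 0.9482.
C_B = 0.9482·C_{A0}·X = 0.9482×2.60×0.885 = 2.18 mol/L.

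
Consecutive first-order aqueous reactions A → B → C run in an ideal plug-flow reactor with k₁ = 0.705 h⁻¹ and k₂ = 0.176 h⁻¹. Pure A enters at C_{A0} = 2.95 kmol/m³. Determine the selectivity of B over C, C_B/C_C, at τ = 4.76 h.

The intermediate concentration in a first-order A→B→C sequence is C_B = k₁C_{A0}(e^(−k₁τ) − e^(−k₂τ))/(k₂−k₁).
e^(−k₁τ) = e^(−0.705×4.76) = e^(−3.356) = 0.03488; e^(−k₂τ) = e^(−0.8378) = 0.4327.
C_B = 0.705×2.95/(0.176−0.705) × (0.03488−0.4327) = (-3.931)×(-0.3978) = 1.564 kmol/m³.
C_A = C_{A0}e^(−k₁τ) = 0.1029 kmol/m³, so C_C = C_{A0}−C_A−C_B = 1.283 kmol/m³; C_B/C_C = 1.22.

1.22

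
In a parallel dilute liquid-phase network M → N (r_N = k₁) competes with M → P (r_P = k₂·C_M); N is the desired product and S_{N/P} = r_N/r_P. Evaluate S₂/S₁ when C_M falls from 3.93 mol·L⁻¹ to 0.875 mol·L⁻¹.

4.49

S_{N/P} = (k₁/k₂)·C_M⁻¹, so S₂/S₁ = (C_{M,2}/C_{M,1})⁻¹.
= 3.93/0.875 = 4.49.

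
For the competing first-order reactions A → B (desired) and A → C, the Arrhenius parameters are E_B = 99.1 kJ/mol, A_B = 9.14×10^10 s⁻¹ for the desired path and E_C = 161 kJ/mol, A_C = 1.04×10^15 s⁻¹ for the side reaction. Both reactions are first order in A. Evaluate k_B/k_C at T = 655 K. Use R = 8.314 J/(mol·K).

With equal orders, S_{B/C} = k_B/k_C = (A_B/A_C)·exp[(E_C−E_B)/(RT)].
(E_C−E_B)/(RT) = (161−99.1)×10³/(8.314×655) = 61900/5446 = 11.37.
k_B/k_C = (9.14×10^10/1.04×10^15)·exp(11.37) = 8.788×10^-5 × 86407 = 7.59.
Since E_B < E_C, lowering the temperature improves selectivity toward B.

7.59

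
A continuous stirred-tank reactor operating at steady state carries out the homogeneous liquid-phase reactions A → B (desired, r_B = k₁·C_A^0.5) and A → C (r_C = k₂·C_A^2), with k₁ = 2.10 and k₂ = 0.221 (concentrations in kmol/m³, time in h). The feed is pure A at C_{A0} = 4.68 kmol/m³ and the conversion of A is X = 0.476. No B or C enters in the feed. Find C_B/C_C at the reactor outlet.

2.47

Exit C_A = C_{A0}(1−X) = 4.68×0.524 = 2.452 kmol/m³.
Rates in a CSTR are evaluated at the outlet concentration: r_B = 2.10×2.452^0.5 = 3.289, r_C = 0.221×2.452^2 = 1.329.
Overall selectivity = C_B/C_C = r_Bτ/(r_Cτ) = r_B/r_C = 2.47.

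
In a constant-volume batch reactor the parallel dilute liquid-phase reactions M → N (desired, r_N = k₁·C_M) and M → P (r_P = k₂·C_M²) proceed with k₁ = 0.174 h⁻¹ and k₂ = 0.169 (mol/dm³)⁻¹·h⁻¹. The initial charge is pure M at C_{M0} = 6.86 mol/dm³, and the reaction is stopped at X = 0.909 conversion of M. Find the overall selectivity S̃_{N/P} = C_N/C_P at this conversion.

0.348

C_M = C_{M0}(1−X) = 0.6243 mol/dm³.
Along a PFR/batch, dC_N/dC_M = −r_N/(r_N+r_P) = −k₁/(k₁+k₂·C_M).
Integrating from C_{M0} to C_M: C_N = (0.174/0.169)·ln[(0.174+0.169·6.86)/(0.174+0.169·0.624)] = 1.030·ln(1.333/0.2795) = 1.609 mol/dm³.
C_P = (C_{M0}−C_M)−C_N = 4.627 mol/dm³; S̃_{N/P} = 1.609/4.627 = 0.348.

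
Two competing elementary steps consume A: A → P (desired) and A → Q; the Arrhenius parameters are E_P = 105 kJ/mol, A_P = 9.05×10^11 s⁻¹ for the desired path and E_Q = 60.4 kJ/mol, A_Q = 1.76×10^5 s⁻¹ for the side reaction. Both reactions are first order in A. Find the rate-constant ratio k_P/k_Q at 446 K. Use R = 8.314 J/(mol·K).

30.7

k_P/k_Q = (A_P/A_Q)·exp[−(E_P−E_Q)/(RT)] = (A_P/A_Q)·exp[(E_Q−E_P)/(RT)].
(E_Q−E_P)/(RT) = (60.4−105)×10³/(8.314×446) = -44600/3708 = -12.03.
k_P/k_Q = (9.05×10^11/1.76×10^5)·exp(-12.03) = 5.142×10^6 × 5.975×10^-6 = 30.7.
Since E_P > E_Q, raising the temperature improves selectivity toward P.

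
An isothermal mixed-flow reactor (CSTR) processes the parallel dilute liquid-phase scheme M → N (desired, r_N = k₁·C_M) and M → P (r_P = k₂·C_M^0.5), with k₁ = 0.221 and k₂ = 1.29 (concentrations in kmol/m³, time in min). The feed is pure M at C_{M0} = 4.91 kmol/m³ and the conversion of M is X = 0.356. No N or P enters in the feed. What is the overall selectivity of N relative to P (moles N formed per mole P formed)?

Exit C_M = C_{M0}(1−X) = 4.91×0.644 = 3.162 kmol/m³.
Rates in a CSTR are evaluated at the outlet concentration: r_N = 0.221×3.162 = 0.6988, r_P = 1.29×3.162^0.5 = 2.294.
Overall selectivity = C_N/C_P = r_Nτ/(r_Pτ) = r_N/r_P = 0.305.

0.305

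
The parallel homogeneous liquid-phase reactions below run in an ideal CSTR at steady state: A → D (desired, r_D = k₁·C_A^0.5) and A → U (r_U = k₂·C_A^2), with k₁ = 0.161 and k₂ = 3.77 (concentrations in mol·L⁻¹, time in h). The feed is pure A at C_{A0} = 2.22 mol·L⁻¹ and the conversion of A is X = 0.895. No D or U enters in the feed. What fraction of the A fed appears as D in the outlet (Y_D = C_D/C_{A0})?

0.246

Exit C_A = C_{A0}(1−X) = 2.22×0.105 = 0.2331 mol·L⁻¹.
A CSTR operates uniformly at the exit composition, giving r_D = 0.07773 and r_U = 0.2048 (each k·C_A^n at C_A = 0.2331).
Fraction of consumed A going to D: r_D/(r_D+r_U) = 0.2751.
C_D = 0.2751·C_{A0}·X = 0.2751×2.22×0.895 = 0.547 mol·L⁻¹; Y_D = C_D/C_{A0} = 0.246.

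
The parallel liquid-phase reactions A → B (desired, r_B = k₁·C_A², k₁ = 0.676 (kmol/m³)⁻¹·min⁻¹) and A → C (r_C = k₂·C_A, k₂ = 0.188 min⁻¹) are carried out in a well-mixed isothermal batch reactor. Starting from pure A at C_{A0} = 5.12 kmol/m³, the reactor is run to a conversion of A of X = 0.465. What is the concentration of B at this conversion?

C_A = C_{A0}(1−X) = 2.739 kmol/m³.
Along a PFR/batch, dC_C/dC_A = −r_C/(r_B+r_C) = −k₂/(k₂+k₁·C_A).
Integrating from C_{A0} to C_A: C_C = (0.188/0.676)·ln[(0.188+0.676·5.12)/(0.188+0.676·2.74)] = 0.2781·ln(3.649/2.040) = 0.1618 kmol/m³.
Then C_B = (C_{A0}−C_A) − C_C = 2.381 − 0.1618 = 2.219 kmol/m³.

2.22 kmol/m³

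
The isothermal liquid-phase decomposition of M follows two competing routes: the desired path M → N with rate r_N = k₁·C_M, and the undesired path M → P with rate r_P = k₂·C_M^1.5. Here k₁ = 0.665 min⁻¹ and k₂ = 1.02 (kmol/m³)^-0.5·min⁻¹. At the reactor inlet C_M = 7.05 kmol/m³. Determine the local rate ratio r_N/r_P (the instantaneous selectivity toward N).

S_{N/P} = r_N/r_P = (k₁·C_M)/(k₂·C_M^1.5) = (k₁/k₂)·C_M^-0.5.
= (0.665×7.050) / (1.02×7.050^1.5) = 4.688/19.09 = 0.246.

0.246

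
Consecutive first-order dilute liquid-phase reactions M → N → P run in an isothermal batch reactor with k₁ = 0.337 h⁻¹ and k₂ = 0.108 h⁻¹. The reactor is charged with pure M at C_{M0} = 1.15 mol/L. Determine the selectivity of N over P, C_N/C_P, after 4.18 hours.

Solving the coupled first-order balances gives C_N(t) = [k₁/(k₂−k₁)]·C_{M0}·(e^(−k₁t) − e^(−k₂t)).
e^(−k₁t) = e^(−0.337×4.18) = e^(−1.409) = 0.2445; e^(−k₂t) = e^(−0.4514) = 0.6367.
C_N = 0.337×1.15/(0.108−0.337) × (0.2445−0.6367) = (-1.692)×(-0.3922) = 0.6638 mol/L.
C_M = C_{M0}e^(−k₁t) = 0.2811 mol/L, so C_P = C_{M0}−C_M−C_N = 0.2050 mol/L; C_N/C_P = 3.24.

3.24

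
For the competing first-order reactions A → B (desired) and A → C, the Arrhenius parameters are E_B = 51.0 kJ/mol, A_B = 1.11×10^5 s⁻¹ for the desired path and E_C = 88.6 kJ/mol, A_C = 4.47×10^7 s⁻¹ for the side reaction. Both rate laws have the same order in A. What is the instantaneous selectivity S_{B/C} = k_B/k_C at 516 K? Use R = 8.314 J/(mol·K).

With equal orders, S_{B/C} = k_B/k_C = (A_B/A_C)·exp[(E_C−E_B)/(RT)].
(E_C−E_B)/(RT) = (88.6−51.0)×10³/(8.314×516) = 37600/4290 = 8.765.
k_B/k_C = (1.11×10^5/4.47×10^7)·exp(8.765) = 0.002483 × 6403 = 15.9.
Since E_B < E_C, lowering the temperature improves selectivity toward B.

15.9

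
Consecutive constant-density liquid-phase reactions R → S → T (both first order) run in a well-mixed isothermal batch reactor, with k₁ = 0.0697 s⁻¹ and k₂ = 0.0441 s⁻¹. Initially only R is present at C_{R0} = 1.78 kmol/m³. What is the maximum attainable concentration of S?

Evaluating C_S at t_opt = ln(k₂/k₁)/(k₂−k₁) gives C_{S,max}/C_{R0} = (k₁/k₂)^[k₂/(k₂−k₁)].
= (0.0697/0.0441)^(0.0441/(0.0441−0.0697)) = (1.580)^(-1.723) = 0.4545.
C_{S,max} = 0.4545×1.78 = 0.809 kmol/m³.

0.809 kmol/m³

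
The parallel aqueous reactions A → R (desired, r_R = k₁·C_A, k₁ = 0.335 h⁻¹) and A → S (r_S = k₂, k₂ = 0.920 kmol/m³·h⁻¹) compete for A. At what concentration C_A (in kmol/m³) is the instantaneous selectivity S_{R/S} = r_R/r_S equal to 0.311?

S_{R/S} = (k₁/k₂)·C_A ⇒ C_A = S·k₂/k₁.
= 0.311×0.920/0.335 = 0.854 kmol/m³.

0.854 kmol/m³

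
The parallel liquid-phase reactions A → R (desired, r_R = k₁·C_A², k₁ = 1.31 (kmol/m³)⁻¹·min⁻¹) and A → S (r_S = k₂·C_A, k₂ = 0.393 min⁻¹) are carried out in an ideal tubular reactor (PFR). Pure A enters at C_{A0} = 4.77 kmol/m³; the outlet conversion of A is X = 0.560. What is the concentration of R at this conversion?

2.45 kmol/m³

C_A = C_{A0}(1−X) = 2.099 kmol/m³.
Along a PFR/batch, dC_S/dC_A = −r_S/(r_R+r_S) = −k₂/(k₂+k₁·C_A).
Integrating from C_{A0} to C_A: C_S = (0.393/1.31)·ln[(0.393+1.31·4.77)/(0.393+1.31·2.10)] = 0.3000·ln(6.642/3.142) = 0.2245 kmol/m³.
Then C_R = (C_{A0}−C_A) − C_S = 2.671 − 0.2245 = 2.447 kmol/m³.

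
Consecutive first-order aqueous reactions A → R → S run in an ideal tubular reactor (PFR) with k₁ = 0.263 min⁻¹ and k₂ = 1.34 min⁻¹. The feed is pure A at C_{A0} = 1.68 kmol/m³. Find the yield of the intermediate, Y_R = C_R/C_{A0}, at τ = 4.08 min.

0.0825

The intermediate concentration in a first-order A→B→C sequence is C_R = k₁C_{A0}(e^(−k₁τ) − e^(−k₂τ))/(k₂−k₁).
e^(−k₁τ) = e^(−0.263×4.08) = e^(−1.073) = 0.3420; e^(−k₂τ) = e^(−5.467) = 0.004223.
C_R = 0.263×1.68/(1.34−0.263) × (0.3420−0.004223) = 0.4103×0.3377 = 0.1386 kmol/m³.
Y_R = C_R/C_{A0} = 0.1386/1.68 = 0.0825.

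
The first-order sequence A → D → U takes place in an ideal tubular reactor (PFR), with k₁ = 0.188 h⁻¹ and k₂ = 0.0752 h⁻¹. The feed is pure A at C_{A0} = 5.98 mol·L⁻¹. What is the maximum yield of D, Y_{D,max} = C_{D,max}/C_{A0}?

For a first-order series the maximum intermediate yield is C_{D,max}/C_{A0} = (k₁/k₂)^[k₂/(k₂−k₁)].
= (0.188/0.0752)^(0.0752/(0.0752−0.188)) = (2.500)^(-0.6667) = 0.5429.

0.543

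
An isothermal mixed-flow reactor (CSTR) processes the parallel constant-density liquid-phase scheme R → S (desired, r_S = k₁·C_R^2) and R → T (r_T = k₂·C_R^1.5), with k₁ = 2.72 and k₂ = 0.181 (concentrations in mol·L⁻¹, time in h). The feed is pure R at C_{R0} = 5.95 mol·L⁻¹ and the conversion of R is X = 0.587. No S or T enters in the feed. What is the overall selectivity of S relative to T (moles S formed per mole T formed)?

23.6

Exit C_R = C_{R0}(1−X) = 5.95×0.413 = 2.457 mol·L⁻¹.
In a CSTR the entire volume is at exit conditions, so r_S = 2.72×2.457^2 = 16.42 and r_T = 0.181×2.457^1.5 = 0.6972.
Overall selectivity = C_S/C_T = r_Sτ/(r_Tτ) = r_S/r_T = 23.6.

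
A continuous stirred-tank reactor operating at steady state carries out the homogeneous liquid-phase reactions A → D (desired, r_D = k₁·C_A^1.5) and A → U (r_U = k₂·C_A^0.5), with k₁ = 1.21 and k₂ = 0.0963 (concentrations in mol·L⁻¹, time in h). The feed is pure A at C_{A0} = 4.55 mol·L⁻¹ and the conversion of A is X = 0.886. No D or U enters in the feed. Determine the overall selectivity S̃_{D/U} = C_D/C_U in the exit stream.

6.52

Exit C_A = C_{A0}(1−X) = 4.55×0.114 = 0.5187 mol·L⁻¹.
Rates in a CSTR are evaluated at the outlet concentration: r_D = 1.21×0.5187^1.5 = 0.4520, r_U = 0.0963×0.5187^0.5 = 0.06936.
Overall selectivity = C_D/C_U = r_Dτ/(r_Uτ) = r_D/r_U = 6.52.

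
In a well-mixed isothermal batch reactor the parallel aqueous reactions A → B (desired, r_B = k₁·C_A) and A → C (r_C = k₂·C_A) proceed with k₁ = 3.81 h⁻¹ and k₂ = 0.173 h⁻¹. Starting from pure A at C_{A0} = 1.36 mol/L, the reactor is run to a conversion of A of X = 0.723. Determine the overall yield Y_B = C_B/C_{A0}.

C_A = C_{A0}(1−X) = 0.3767 mol/L.
Both paths are first order in A, so the instantaneous fraction to B is constant: dC_B/d(−C_A) = k₁/(k₁+k₂) = 0.9566.
C_B = 0.9566·(C_{A0}−C_A) = 0.9566×0.9833 = 0.941 mol/L.
Y_B = C_B/C_{A0} = 0.9406/1.36 = 0.692.

0.692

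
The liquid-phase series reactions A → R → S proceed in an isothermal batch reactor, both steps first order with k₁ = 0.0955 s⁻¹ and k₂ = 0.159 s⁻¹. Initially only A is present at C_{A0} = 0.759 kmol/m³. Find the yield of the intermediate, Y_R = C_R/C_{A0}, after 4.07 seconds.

Solving the coupled first-order balances gives C_R(t) = [k₁/(k₂−k₁)]·C_{A0}·(e^(−k₁t) − e^(−k₂t)).
e^(−k₁t) = e^(−0.0955×4.07) = e^(−0.3887) = 0.6779; e^(−k₂t) = e^(−0.6471) = 0.5235.
C_R = 0.0955×0.759/(0.159−0.0955) × (0.6779−0.5235) = 1.141×0.1544 = 0.1762 kmol/m³.
Y_R = C_R/C_{A0} = 0.1762/0.759 = 0.232.

0.232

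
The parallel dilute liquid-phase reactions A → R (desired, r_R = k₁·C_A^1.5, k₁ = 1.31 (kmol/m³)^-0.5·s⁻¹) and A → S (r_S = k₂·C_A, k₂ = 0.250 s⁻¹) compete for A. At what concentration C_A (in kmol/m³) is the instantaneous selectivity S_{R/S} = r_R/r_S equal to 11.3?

S_{R/S} = (k₁/k₂)·C_A^0.5 ⇒ C_A = (S·k₂/k₁)^(2).
= (11.3×0.250/1.31)^(2) = (2.156)^(2) = 4.65 kmol/m³.

4.65 kmol/m³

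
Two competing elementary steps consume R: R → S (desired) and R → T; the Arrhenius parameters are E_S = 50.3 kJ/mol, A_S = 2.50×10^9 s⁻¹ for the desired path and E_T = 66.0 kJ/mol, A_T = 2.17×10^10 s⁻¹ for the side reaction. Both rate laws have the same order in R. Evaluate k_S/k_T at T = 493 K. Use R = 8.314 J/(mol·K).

k_S/k_T = (A_S/A_T)·exp[−(E_S−E_T)/(RT)] = (A_S/A_T)·exp[(E_T−E_S)/(RT)].
(E_T−E_S)/(RT) = (66.0−50.3)×10³/(8.314×493) = 15700/4099 = 3.830.
k_S/k_T = (2.50×10^9/2.17×10^10)·exp(3.830) = 0.1152 × 46.08 = 5.31.
Since E_S < E_T, lowering the temperature improves selectivity toward S.

5.31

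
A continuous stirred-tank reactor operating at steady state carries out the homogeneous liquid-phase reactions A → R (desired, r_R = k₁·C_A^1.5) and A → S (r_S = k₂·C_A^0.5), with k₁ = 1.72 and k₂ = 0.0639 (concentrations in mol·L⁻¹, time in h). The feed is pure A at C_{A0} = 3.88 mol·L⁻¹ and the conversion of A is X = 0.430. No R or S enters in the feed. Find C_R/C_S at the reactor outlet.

Exit C_A = C_{A0}(1−X) = 3.88×0.570 = 2.212 mol·L⁻¹.
In a CSTR the entire volume is at exit conditions, so r_R = 1.72×2.212^1.5 = 5.657 and r_S = 0.0639×2.212^0.5 = 0.09503.
Overall selectivity = C_R/C_S = r_Rτ/(r_Sτ) = r_R/r_S = 59.5.

59.5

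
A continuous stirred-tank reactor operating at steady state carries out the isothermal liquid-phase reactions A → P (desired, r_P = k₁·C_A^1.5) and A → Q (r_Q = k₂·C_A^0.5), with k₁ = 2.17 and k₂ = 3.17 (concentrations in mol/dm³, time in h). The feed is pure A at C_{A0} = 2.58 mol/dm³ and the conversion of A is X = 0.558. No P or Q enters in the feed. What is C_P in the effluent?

Exit C_A = C_{A0}(1−X) = 2.58×0.442 = 1.140 mol/dm³.
In a CSTR the entire volume is at exit conditions, so r_P = 2.17×1.140^1.5 = 2.643 and r_Q = 3.17×1.140^0.5 = 3.385.
Fraction of consumed A going to P: r_P/(r_P+r_Q) = 0.4384.
C_P = 0.4384·C_{A0}·X = 0.4384×2.58×0.558 = 0.631 mol/dm³.

0.631 mol/dm³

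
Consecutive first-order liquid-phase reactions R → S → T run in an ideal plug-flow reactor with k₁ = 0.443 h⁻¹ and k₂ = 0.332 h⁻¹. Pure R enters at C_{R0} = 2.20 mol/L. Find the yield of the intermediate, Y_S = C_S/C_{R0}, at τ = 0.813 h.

Solving the coupled first-order balances gives C_S(τ) = [k₁/(k₂−k₁)]·C_{R0}·(e^(−k₁τ) − e^(−k₂τ)).
e^(−k₁τ) = e^(−0.443×0.813) = e^(−0.3602) = 0.6976; e^(−k₂τ) = e^(−0.2699) = 0.7634.
C_S = 0.443×2.20/(0.332−0.443) × (0.6976−0.7634) = (-8.780)×(-0.06588) = 0.5784 mol/L.
Y_S = C_S/C_{R0} = 0.5784/2.20 = 0.263.

0.263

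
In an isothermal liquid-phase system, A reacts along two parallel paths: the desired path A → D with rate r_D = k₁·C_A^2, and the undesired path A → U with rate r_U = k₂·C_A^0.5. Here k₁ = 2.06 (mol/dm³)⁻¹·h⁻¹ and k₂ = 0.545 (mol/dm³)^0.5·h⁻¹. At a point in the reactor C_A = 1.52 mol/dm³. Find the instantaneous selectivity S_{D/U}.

7.08

S_{D/U} = r_D/r_U = (k₁·C_A^2)/(k₂·C_A^0.5) = (k₁/k₂)·C_A^1.5.
= (2.06×1.520^2) / (0.545×1.520^0.5) = 4.759/0.6719 = 7.08.
Since the desired path is higher order in A, keeping C_A high (PFR or concentrated feed) favours D.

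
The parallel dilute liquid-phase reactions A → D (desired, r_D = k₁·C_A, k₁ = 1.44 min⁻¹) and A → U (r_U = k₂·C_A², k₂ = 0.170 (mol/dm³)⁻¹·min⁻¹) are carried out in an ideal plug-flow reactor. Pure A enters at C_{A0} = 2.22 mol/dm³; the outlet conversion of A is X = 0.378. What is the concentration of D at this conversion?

0.692 mol/dm³

C_A = C_{A0}(1−X) = 1.381 mol/dm³.
Along a PFR/batch, dC_D/dC_A = −r_D/(r_D+r_U) = −k₁/(k₁+k₂·C_A).
Integrating from C_{A0} to C_A: C_D = (1.44/0.170)·ln[(1.44+0.170·2.22)/(1.44+0.170·1.38)] = 8.471·ln(1.817/1.675) = 0.6924 mol/dm³.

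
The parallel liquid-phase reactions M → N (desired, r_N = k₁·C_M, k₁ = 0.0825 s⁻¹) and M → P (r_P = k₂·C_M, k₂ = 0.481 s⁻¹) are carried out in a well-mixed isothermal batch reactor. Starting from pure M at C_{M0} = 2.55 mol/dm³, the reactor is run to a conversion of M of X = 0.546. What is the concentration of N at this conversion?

0.204 mol/dm³

C_M = C_{M0}(1−X) = 1.158 mol/dm³.
Both paths are first order in M, so the instantaneous fraction to N is constant: dC_N/d(−C_M) = k₁/(k₁+k₂) = 0.1464.
C_N = 0.1464·(C_{M0}−C_M) = 0.1464×1.392 = 0.204 mol/dm³.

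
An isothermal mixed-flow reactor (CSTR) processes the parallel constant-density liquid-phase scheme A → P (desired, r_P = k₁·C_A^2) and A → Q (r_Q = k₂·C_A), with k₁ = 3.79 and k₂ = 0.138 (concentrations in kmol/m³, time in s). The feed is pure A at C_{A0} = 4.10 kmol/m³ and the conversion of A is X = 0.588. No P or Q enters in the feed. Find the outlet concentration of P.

2.36 kmol/m³

Exit C_A = C_{A0}(1−X) = 4.10×0.412 = 1.689 kmol/m³.
In a CSTR the entire volume is at exit conditions, so r_P = 3.79×1.689^2 = 10.81 and r_Q = 0.138×1.689 = 0.2331.
Fraction of consumed A going to P: r_P/(r_P+r_Q) = 0.9789.
C_P = 0.9789·C_{A0}·X = 0.9789×4.10×0.588 = 2.36 kmol/m³.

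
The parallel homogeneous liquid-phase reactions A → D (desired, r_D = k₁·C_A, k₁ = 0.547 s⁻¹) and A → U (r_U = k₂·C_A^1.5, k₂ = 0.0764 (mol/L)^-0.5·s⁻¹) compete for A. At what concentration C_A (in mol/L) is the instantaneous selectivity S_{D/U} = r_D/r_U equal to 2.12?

S_{D/U} = (k₁/k₂)·C_A^-0.5 ⇒ C_A = (S·k₂/k₁)^(-2).
= (2.12×0.0764/0.547)^(-2) = (0.2961)^(-2) = 11.4 mol/L.

11.4 mol/L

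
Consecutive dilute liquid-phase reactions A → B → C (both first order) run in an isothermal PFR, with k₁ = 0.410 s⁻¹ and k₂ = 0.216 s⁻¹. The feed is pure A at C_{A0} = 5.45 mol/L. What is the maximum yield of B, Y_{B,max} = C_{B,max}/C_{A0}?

0.490

Evaluating C_B at τ_opt = ln(k₂/k₁)/(k₂−k₁) gives C_{B,max}/C_{A0} = (k₁/k₂)^[k₂/(k₂−k₁)].
= (0.410/0.216)^(0.216/(0.216−0.410)) = (1.898)^(-1.113) = 0.4899.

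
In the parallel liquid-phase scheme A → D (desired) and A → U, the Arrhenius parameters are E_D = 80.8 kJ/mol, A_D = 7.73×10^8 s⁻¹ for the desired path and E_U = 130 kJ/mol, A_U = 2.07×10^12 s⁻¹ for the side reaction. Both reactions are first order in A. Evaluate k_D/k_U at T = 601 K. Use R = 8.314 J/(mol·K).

Since both paths have the same order in A, the concentration cancels and S_{D/U} = k_D/k_U = (A_D/A_U)·exp[(E_U−E_D)/(RT)].
(E_U−E_D)/(RT) = (130−80.8)×10³/(8.314×601) = 49200/4997 = 9.846.
k_D/k_U = (7.73×10^8/2.07×10^12)·exp(9.846) = 3.734×10^-4 × 18892 = 7.05.
Since E_D < E_U, lowering the temperature improves selectivity toward D.

7.05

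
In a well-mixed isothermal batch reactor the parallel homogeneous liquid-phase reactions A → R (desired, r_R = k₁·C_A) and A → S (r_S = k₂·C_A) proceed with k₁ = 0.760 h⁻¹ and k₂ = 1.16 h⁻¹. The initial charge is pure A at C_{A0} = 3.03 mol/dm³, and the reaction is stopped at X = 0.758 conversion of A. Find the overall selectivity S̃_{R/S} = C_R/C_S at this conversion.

C_A = C_{A0}(1−X) = 0.7333 mol/dm³.
Both paths are first order in A, so the instantaneous fraction to R is constant: dC_R/d(−C_A) = k₁/(k₁+k₂) = 0.3958.
C_R = 0.3958·(C_{A0}−C_A) = 0.3958×2.297 = 0.909 mol/dm³.
C_S = (C_{A0}−C_A)−C_R = 1.388 mol/dm³; S̃_{R/S} = 0.9091/1.388 = 0.655.

0.655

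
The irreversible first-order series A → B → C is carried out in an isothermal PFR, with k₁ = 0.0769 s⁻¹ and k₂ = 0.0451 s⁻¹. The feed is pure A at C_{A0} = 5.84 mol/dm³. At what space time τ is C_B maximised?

16.8 s

The intermediate peaks when r₁ = r₂, i.e. k₁e^(−k₁τ) = k₂e^(−k₂τ), giving τ_opt = ln(k₂/k₁)/(k₂−k₁).
= ln(0.0451/0.0769)/(0.0451−0.0769) = ln(0.5865)/-0.03180 = -0.5336/-0.03180 = 16.8 s.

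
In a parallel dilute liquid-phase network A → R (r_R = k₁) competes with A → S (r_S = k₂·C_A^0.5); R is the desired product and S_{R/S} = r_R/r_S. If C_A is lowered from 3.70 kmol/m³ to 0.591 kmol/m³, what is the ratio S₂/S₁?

S_{R/S} = (k₁/k₂)·C_A^-0.5, so S₂/S₁ = (C_{A,2}/C_{A,1})^-0.5.
= (0.591/3.70)^(-0.5) = (0.1597)^(-0.5) = 2.50.
Selectivity toward R rises as C_A falls — low-concentration operation is favoured.

2.50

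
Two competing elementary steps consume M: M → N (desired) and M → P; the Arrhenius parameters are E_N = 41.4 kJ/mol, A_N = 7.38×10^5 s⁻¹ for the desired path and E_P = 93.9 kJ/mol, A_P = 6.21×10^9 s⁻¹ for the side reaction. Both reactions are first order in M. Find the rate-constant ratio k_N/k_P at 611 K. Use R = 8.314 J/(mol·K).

3.66

Since both paths have the same order in M, the concentration cancels and S_{N/P} = k_N/k_P = (A_N/A_P)·exp[(E_P−E_N)/(RT)].
(E_P−E_N)/(RT) = (93.9−41.4)×10³/(8.314×611) = 52500/5080 = 10.33.
k_N/k_P = (7.38×10^5/6.21×10^9)·exp(10.33) = 1.188×10^-4 × 30790 = 3.66.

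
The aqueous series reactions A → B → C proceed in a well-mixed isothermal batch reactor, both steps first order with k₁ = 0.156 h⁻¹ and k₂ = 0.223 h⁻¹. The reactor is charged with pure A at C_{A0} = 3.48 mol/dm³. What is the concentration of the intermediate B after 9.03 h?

The intermediate concentration in a first-order A→B→C sequence is C_B = k₁C_{A0}(e^(−k₁t) − e^(−k₂t))/(k₂−k₁).
e^(−k₁t) = e^(−0.156×9.03) = e^(−1.409) = 0.2445; e^(−k₂t) = e^(−2.014) = 0.1335.
C_B = 0.156×3.48/(0.223−0.156) × (0.2445−0.1335) = 8.103×0.1110 = 0.8992 mol/dm³.

0.899 mol/dm³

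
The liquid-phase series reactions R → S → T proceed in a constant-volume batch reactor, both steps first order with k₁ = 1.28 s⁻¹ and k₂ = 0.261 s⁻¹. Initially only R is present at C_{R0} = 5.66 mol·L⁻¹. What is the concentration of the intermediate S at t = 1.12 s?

The intermediate concentration in a first-order A→B→C sequence is C_S = k₁C_{R0}(e^(−k₁t) − e^(−k₂t))/(k₂−k₁).
e^(−k₁t) = e^(−1.28×1.12) = e^(−1.434) = 0.2384; e^(−k₂t) = e^(−0.2923) = 0.7465.
C_S = 1.28×5.66/(0.261−1.28) × (0.2384−0.7465) = (-7.110)×(-0.5081) = 3.612 mol·L⁻¹.

3.61 mol·L⁻¹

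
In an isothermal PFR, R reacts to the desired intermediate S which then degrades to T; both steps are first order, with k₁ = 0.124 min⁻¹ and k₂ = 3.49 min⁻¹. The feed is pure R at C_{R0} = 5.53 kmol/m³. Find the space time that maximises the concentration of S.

0.991 min

Setting dC_S/dτ = 0 gives τ_opt = ln(k₂/k₁)/(k₂−k₁).
= ln(3.49/0.124)/(3.49−0.124) = ln(28.15)/3.366 = 3.337/3.366 = 0.991 min.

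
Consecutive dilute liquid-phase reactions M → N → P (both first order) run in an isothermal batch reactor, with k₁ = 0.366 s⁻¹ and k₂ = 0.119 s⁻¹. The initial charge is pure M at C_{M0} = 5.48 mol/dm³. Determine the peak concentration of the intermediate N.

3.19 mol/dm³

For a first-order series the maximum intermediate yield is C_{N,max}/C_{M0} = (k₁/k₂)^[k₂/(k₂−k₁)].
= (0.366/0.119)^(0.119/(0.119−0.366)) = (3.076)^(-0.4818) = 0.5820.
C_{N,max} = 0.5820×5.48 = 3.19 mol/dm³.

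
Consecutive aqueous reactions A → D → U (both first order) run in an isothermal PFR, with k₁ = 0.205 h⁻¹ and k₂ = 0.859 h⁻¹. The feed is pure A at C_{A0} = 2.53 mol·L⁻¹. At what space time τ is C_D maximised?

2.19 h

The intermediate peaks when r₁ = r₂, i.e. k₁e^(−k₁τ) = k₂e^(−k₂τ), giving τ_opt = ln(k₂/k₁)/(k₂−k₁).
= ln(0.859/0.205)/(0.859−0.205) = ln(4.190)/0.6540 = 1.433/0.6540 = 2.19 h.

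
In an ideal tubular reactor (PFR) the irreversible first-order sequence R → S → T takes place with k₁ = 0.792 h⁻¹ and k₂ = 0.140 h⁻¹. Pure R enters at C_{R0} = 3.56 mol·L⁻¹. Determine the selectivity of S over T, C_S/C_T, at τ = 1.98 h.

The intermediate concentration in a first-order A→B→C sequence is C_S = k₁C_{R0}(e^(−k₁τ) − e^(−k₂τ))/(k₂−k₁).
e^(−k₁τ) = e^(−0.792×1.98) = e^(−1.568) = 0.2084; e^(−k₂τ) = e^(−0.2772) = 0.7579.
C_S = 0.792×3.56/(0.140−0.792) × (0.2084−0.7579) = (-4.324)×(-0.5495) = 2.376 mol·L⁻¹.
C_R = C_{R0}e^(−k₁τ) = 0.7420 mol·L⁻¹, so C_T = C_{R0}−C_R−C_S = 0.4418 mol·L⁻¹; C_S/C_T = 5.38.

5.38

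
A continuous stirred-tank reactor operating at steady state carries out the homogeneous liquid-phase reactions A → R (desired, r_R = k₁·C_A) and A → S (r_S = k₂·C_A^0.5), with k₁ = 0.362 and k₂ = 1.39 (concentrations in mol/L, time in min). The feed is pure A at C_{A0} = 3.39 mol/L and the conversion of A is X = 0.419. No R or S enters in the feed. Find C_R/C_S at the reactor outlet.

Exit C_A = C_{A0}(1−X) = 3.39×0.581 = 1.970 mol/L.
A CSTR operates uniformly at the exit composition, giving r_R = 0.7130 and r_S = 1.951 (each k·C_A^n at C_A = 1.970).
Overall selectivity = C_R/C_S = r_Rτ/(r_Sτ) = r_R/r_S = 0.365.

0.365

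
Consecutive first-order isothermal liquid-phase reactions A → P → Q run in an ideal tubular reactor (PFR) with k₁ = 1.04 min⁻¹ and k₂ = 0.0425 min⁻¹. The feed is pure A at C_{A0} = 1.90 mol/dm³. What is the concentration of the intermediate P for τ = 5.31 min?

For first-order series with pure A initially, C_P(τ) = k₁C_{A0}/(k₂−k₁)·(e^(−k₁τ) − e^(−k₂τ)).
e^(−k₁τ) = e^(−1.04×5.31) = e^(−5.522) = 0.003996; e^(−k₂τ) = e^(−0.2257) = 0.7980.
C_P = 1.04×1.90/(0.0425−1.04) × (0.003996−0.7980) = (-1.981)×(-0.7940) = 1.573 mol/dm³.

1.57 mol/dm³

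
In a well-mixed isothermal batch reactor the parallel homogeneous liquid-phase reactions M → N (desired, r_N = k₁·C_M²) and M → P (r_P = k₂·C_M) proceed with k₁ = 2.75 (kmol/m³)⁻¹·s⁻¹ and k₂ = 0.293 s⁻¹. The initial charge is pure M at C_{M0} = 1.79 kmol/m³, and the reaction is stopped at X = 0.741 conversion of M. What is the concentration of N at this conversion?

C_M = C_{M0}(1−X) = 0.4636 kmol/m³.
Along a PFR/batch, dC_P/dC_M = −r_P/(r_N+r_P) = −k₂/(k₂+k₁·C_M).
Integrating from C_{M0} to C_M: C_P = (0.293/2.75)·ln[(0.293+2.75·1.79)/(0.293+2.75·0.464)] = 0.1065·ln(5.216/1.568) = 0.1281 kmol/m³.
Then C_N = (C_{M0}−C_M) − C_P = 1.326 − 0.1281 = 1.198 kmol/m³.

1.20 kmol/m³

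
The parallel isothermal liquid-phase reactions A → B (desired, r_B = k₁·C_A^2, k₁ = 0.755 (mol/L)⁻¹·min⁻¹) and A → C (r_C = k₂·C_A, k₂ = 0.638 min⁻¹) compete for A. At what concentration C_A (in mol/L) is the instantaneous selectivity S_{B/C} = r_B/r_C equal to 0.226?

0.191 mol/L

S_{B/C} = (k₁/k₂)·C_A ⇒ C_A = S·k₂/k₁.
= 0.226×0.638/0.755 = 0.191 mol/L.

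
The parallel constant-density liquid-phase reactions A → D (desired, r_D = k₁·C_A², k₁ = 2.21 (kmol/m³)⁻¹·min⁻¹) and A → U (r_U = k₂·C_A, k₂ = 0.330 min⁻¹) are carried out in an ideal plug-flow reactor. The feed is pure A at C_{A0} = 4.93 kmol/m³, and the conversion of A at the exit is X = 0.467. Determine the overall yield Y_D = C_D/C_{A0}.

C_A = C_{A0}(1−X) = 2.628 kmol/m³.
Along a PFR/batch, dC_U/dC_A = −r_U/(r_D+r_U) = −k₂/(k₂+k₁·C_A).
Integrating from C_{A0} to C_A: C_U = (0.330/2.21)·ln[(0.330+2.21·4.93)/(0.330+2.21·2.63)] = 0.1493·ln(11.23/6.137) = 0.09016 kmol/m³.
Then C_D = (C_{A0}−C_A) − C_U = 2.302 − 0.09016 = 2.212 kmol/m³.
Y_D = C_D/C_{A0} = 2.212/4.93 = 0.449.

0.449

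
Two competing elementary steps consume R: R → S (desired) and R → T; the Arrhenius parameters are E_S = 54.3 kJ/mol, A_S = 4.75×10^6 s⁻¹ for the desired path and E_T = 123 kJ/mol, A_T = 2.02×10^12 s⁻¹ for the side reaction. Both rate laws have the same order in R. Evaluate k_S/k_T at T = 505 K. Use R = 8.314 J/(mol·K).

30.0

k_S/k_T = (A_S/A_T)·exp[−(E_S−E_T)/(RT)] = (A_S/A_T)·exp[(E_T−E_S)/(RT)].
(E_T−E_S)/(RT) = (123−54.3)×10³/(8.314×505) = 68700/4199 = 16.36.
k_S/k_T = (4.75×10^6/2.02×10^12)·exp(16.36) = 2.351×10^-6 × 1.277×10^7 = 30.0.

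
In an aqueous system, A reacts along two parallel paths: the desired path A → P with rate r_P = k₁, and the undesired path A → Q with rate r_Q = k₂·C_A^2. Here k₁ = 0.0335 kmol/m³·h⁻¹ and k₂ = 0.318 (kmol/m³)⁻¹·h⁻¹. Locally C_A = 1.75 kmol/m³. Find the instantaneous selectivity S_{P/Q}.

S_{P/Q} = r_P/r_Q = (k₁)/(k₂·C_A^2) = (k₁/k₂)·C_A^-2.
= (0.0335) / (0.318×1.750^2) = 0.03350/0.9739 = 0.0344.
The undesired path is higher order in A, so low C_A (CSTR or dilute feed) favours P.

0.0344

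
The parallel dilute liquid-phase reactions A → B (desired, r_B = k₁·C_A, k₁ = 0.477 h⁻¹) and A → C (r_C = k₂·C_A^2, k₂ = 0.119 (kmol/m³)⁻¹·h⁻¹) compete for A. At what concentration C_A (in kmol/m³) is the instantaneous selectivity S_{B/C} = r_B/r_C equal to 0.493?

S_{B/C} = (k₁/k₂)·C_A⁻¹ ⇒ C_A = (S·k₂/k₁)^(-1).
= (0.493×0.119/0.477)^(-1) = (0.1230)^(-1) = 8.13 kmol/m³.

8.13 kmol/m³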